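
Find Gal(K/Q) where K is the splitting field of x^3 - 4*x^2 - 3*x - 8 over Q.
Gal(K/Q) = S_3 (symmetric group of order 6)

Compute the discriminant of x^3 + (-4)*x^2 + (-3)*x + (-8): Δ = -5252. Since Δ is not a rational square, the Galois group is not contained in A_3; it must be the full S_3 (irreducibility of the cubic rules out anything smaller).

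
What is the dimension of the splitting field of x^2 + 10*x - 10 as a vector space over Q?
[K:Q] = 2

The discriminant of x^2 + (10)*x + (-10) is b^2 - 4c = 100 - (-40) = 140. Since 140 is not a perfect square in Q, the polynomial is irreducible over Q. Its two roots generate a degree-2 extension, so [K:Q] = 2.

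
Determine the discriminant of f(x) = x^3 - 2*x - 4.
Δ = -400

For x^3 + a x^2 + b x + c the discriminant is Δ = 18 a b c - 4 a^3 c + a^2 b^2 - 4 b^3 - 27 c^2.
Plug a = 0, b = -2, c = -4:
  18*(0)*(-2)*(-4) - 4*(0)^3*(-4) + (0)^2*(-2)^2 - 4*(-2)^3 - 27*(-4)^2
  = 0 + (0) + 0 + (32) + (-432)
  = -400.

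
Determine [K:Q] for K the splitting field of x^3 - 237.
[K:Q] = 6

x^3 - 237 has one real root r = 237^(1/3) and two complex roots r*zeta_3, r*zeta_3^2 where zeta_3 = e^(2*pi*i/3). The splitting field is Q(r, zeta_3). [Q(r):Q] = 3 and [Q(zeta_3):Q] = 2 with gcd = 1, so [Q(r, zeta_3):Q] = 3 * 2 = 6.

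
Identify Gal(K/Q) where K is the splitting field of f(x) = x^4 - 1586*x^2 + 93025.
Gal(K/Q) = Z/2Z (cyclic of order 2)

f factors as (x^2 - 61)(x^2 - 1525), so the splitting field is K = Q(sqrt(61), sqrt(1525)). The squarefree part of 61 is 61 and the squarefree part of 1525 is also 61, so sqrt(61) and sqrt(1525) are both rational multiples of sqrt(61). Hence Q(sqrt(61)) = Q(sqrt(1525)) = Q(sqrt(61)), and the splitting field collapses to a single degree-2 extension with Galois group Z/2Z.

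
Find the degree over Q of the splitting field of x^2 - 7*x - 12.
[K:Q] = 2

The discriminant of x^2 + (-7)*x + (-12) is b^2 - 4c = 49 - (-48) = 97. Since 97 is not a perfect square in Q, the polynomial is irreducible over Q. Its two roots generate a degree-2 extension, so [K:Q] = 2.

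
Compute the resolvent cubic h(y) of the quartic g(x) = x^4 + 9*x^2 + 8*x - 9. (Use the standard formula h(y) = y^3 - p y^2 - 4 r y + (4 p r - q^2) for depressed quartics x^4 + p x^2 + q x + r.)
h(y) = y^3 - 9*y^2 + 36*y - 388

Identify coefficients: p = 9, q = 8, r = -9.
Plug into h(y) = y^3 - p y^2 - 4 r y + (4 p r - q^2):
  h(y) = y^3 - (9) y^2 - 4*(-9) y + (4*(9)*(-9) - (8)^2)
       = y^3 + (-9) y^2 + (36) y + (-388).
Simplifying: h(y) = y^3 - 9*y^2 + 36*y - 388.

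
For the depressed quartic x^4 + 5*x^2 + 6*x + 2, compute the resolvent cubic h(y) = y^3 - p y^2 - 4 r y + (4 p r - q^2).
h(y) = y^3 - 5*y^2 - 8*y + 4

Identify coefficients: p = 5, q = 6, r = 2.
Plug into h(y) = y^3 - p y^2 - 4 r y + (4 p r - q^2):
  h(y) = y^3 - (5) y^2 - 4*(2) y + (4*(5)*(2) - (6)^2)
       = y^3 + (-5) y^2 + (-8) y + (4).
Simplifying: h(y) = y^3 - 5*y^2 - 8*y + 4.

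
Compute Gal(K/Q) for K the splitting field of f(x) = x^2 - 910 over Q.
Gal(K/Q) = Z/2Z (cyclic of order 2)

x^2 - 910 is irreducible over Q since 910 is not a rational square. The splitting field Q(sqrt(910)) has degree 2 over Q, and its unique nontrivial automorphism is sqrt(910) ↦ -sqrt(910). Hence Gal(Q(sqrt(910))/Q) = Z/2Z.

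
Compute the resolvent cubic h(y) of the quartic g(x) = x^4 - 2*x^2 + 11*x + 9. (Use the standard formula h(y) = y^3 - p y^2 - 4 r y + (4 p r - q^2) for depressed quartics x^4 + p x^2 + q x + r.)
h(y) = y^3 + 2*y^2 - 36*y - 193

Identify coefficients: p = -2, q = 11, r = 9.
Plug into h(y) = y^3 - p y^2 - 4 r y + (4 p r - q^2):
  h(y) = y^3 - (-2) y^2 - 4*(9) y + (4*(-2)*(9) - (11)^2)
       = y^3 + (2) y^2 + (-36) y + (-193).
Simplifying: h(y) = y^3 + 2*y^2 - 36*y - 193.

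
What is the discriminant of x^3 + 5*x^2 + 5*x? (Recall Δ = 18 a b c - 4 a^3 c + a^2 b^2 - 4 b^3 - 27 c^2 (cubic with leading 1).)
Δ = 125

For x^3 + a x^2 + b x + c the discriminant is Δ = 18 a b c - 4 a^3 c + a^2 b^2 - 4 b^3 - 27 c^2.
Plug a = 5, b = 5, c = 0:
  18*(5)*(5)*(0) - 4*(5)^3*(0) + (5)^2*(5)^2 - 4*(5)^3 - 27*(0)^2
  = 0 + (0) + 625 + (-500) + (0)
  = 125.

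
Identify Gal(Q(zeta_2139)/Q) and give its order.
|Gal(Q(zeta_2139)/Q)| = phi(2139) = 1320; group ≅ (Z/2139Z)^* ≅ Z/2Z × Z/22Z × Z/30Z

The n-th cyclotomic polynomial Φ_2139(x) is the minimal polynomial of zeta_2139 over Q and has degree phi(2139) = 1320. So Q(zeta_2139) is a degree-1320 Galois extension with Galois group (Z/2139Z)^*. By CRT, (Z/2139Z)^* ≅ (Z/3Z)^* × (Z/23Z)^* × (Z/31Z)^*. Each prime-power unit group is (Z/3Z)^* ≅ Z/2Z; (Z/23Z)^* ≅ Z/22Z; (Z/31Z)^* ≅ Z/30Z. Hence Gal(Q(zeta_2139)/Q) ≅ Z/2Z × Z/22Z × Z/30Z.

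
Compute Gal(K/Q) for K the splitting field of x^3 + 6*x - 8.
Gal(K/Q) = S_3 (symmetric group of order 6)

Compute the discriminant of x^3 + (0)*x^2 + (6)*x + (-8): Δ = -2592. Since Δ is not a rational square, the Galois group is not contained in A_3; it must be the full S_3 (irreducibility of the cubic rules out anything smaller).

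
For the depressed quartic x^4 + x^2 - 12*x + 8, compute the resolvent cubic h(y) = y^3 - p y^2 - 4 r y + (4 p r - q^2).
h(y) = y^3 - y^2 - 32*y - 112

Identify coefficients: p = 1, q = -12, r = 8.
Plug into h(y) = y^3 - p y^2 - 4 r y + (4 p r - q^2):
  h(y) = y^3 - (1) y^2 - 4*(8) y + (4*(1)*(8) - (-12)^2)
       = y^3 + (-1) y^2 + (-32) y + (-112).
Simplifying: h(y) = y^3 - y^2 - 32*y - 112.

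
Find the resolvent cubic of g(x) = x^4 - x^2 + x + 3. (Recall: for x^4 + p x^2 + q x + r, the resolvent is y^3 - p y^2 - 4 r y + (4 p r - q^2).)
h(y) = y^3 + y^2 - 12*y - 13

Identify coefficients: p = -1, q = 1, r = 3.
Plug into h(y) = y^3 - p y^2 - 4 r y + (4 p r - q^2):
  h(y) = y^3 - (-1) y^2 - 4*(3) y + (4*(-1)*(3) - (1)^2)
       = y^3 + (1) y^2 + (-12) y + (-13).
Simplifying: h(y) = y^3 + y^2 - 12*y - 13.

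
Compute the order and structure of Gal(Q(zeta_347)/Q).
|Gal(Q(zeta_347)/Q)| = phi(347) = 346; group ≅ (Z/347Z)^* ≅ Z/346Z

The n-th cyclotomic polynomial Φ_347(x) is the minimal polynomial of zeta_347 over Q and has degree phi(347) = 346. So Q(zeta_347) is a degree-346 Galois extension with Galois group (Z/347Z)^*. (Z/347Z)^* is cyclic since 347 is an odd prime power (or 4). Hence Gal(Q(zeta_347)/Q) ≅ Z/346Z.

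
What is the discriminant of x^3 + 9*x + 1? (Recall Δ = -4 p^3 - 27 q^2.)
Δ = -2943

For a depressed cubic x^3 + p x + q the discriminant is Δ = -4 p^3 - 27 q^2 = -4*(9)^3 - 27*(1)^2 = -2916 - 27 = -2943.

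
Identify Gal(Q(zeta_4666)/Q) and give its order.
|Gal(Q(zeta_4666)/Q)| = phi(4666) = 2332; group ≅ (Z/4666Z)^* ≅ Z/2332Z

The n-th cyclotomic polynomial Φ_4666(x) is the minimal polynomial of zeta_4666 over Q and has degree phi(4666) = 2332. So Q(zeta_4666) is a degree-2332 Galois extension with Galois group (Z/4666Z)^*. By CRT, (Z/4666Z)^* ≅ (Z/2Z)^* × (Z/2333Z)^*. Each prime-power unit group is (Z/2Z)^* ≅ trivial group (order 1); (Z/2333Z)^* ≅ Z/2332Z. Hence Gal(Q(zeta_4666)/Q) ≅ Z/2332Z.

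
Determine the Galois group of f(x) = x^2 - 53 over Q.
Gal(K/Q) = Z/2Z (cyclic of order 2)

x^2 - 53 is irreducible over Q since 53 is not a rational square. The splitting field Q(sqrt(53)) has degree 2 over Q, and its unique nontrivial automorphism is sqrt(53) ↦ -sqrt(53). Hence Gal(Q(sqrt(53))/Q) = Z/2Z.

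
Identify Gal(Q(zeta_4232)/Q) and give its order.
|Gal(Q(zeta_4232)/Q)| = phi(4232) = 2024; group ≅ (Z/4232Z)^* ≅ Z/2Z × Z/2Z × Z/506Z

The n-th cyclotomic polynomial Φ_4232(x) is the minimal polynomial of zeta_4232 over Q and has degree phi(4232) = 2024. So Q(zeta_4232) is a degree-2024 Galois extension with Galois group (Z/4232Z)^*. By CRT, (Z/4232Z)^* ≅ (Z/8Z)^* × (Z/529Z)^*. Each prime-power unit group is (Z/8Z)^* ≅ Z/2Z × Z/2Z; (Z/529Z)^* ≅ Z/506Z. Hence Gal(Q(zeta_4232)/Q) ≅ Z/2Z × Z/2Z × Z/506Z.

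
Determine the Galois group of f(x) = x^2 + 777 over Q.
Gal(K/Q) = Z/2Z (cyclic of order 2)

x^2 + 777 is irreducible over Q since -777 is not a rational square. The splitting field Q(sqrt(-777)) has degree 2 over Q, and its unique nontrivial automorphism is sqrt(-777) ↦ -sqrt(-777). Hence Gal(Q(sqrt(-777))/Q) = Z/2Z.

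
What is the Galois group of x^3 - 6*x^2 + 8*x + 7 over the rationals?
Gal(K/Q) = S_3 (symmetric group of order 6)

Compute the discriminant of x^3 + (-6)*x^2 + (8)*x + (7): Δ = -1067. Since Δ is not a rational square, the Galois group is not contained in A_3; it must be the full S_3 (irreducibility of the cubic rules out anything smaller).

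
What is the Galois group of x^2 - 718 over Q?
Gal(K/Q) = Z/2Z (cyclic of order 2)

x^2 - 718 is irreducible over Q since 718 is not a rational square. The splitting field Q(sqrt(718)) has degree 2 over Q, and its unique nontrivial automorphism is sqrt(718) ↦ -sqrt(718). Hence Gal(Q(sqrt(718))/Q) = Z/2Z.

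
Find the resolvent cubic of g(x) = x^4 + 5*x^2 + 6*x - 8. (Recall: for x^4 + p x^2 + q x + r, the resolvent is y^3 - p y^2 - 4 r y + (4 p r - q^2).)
h(y) = y^3 - 5*y^2 + 32*y - 196

Identify coefficients: p = 5, q = 6, r = -8.
Plug into h(y) = y^3 - p y^2 - 4 r y + (4 p r - q^2):
  h(y) = y^3 - (5) y^2 - 4*(-8) y + (4*(5)*(-8) - (6)^2)
       = y^3 + (-5) y^2 + (32) y + (-196).
Simplifying: h(y) = y^3 - 5*y^2 + 32*y - 196.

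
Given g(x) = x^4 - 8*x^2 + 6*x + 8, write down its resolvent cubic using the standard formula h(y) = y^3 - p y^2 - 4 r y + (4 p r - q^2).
h(y) = y^3 + 8*y^2 - 32*y - 292

Identify coefficients: p = -8, q = 6, r = 8.
Plug into h(y) = y^3 - p y^2 - 4 r y + (4 p r - q^2):
  h(y) = y^3 - (-8) y^2 - 4*(8) y + (4*(-8)*(8) - (6)^2)
       = y^3 + (8) y^2 + (-32) y + (-292).
Simplifying: h(y) = y^3 + 8*y^2 - 32*y - 292.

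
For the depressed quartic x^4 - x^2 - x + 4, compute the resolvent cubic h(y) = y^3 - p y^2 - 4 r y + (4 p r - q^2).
h(y) = y^3 + y^2 - 16*y - 17

Identify coefficients: p = -1, q = -1, r = 4.
Plug into h(y) = y^3 - p y^2 - 4 r y + (4 p r - q^2):
  h(y) = y^3 - (-1) y^2 - 4*(4) y + (4*(-1)*(4) - (-1)^2)
       = y^3 + (1) y^2 + (-16) y + (-17).
Simplifying: h(y) = y^3 + y^2 - 16*y - 17.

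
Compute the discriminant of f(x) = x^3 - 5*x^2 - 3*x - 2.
Δ = -1315

For x^3 + a x^2 + b x + c the discriminant is Δ = 18 a b c - 4 a^3 c + a^2 b^2 - 4 b^3 - 27 c^2.
Plug a = -5, b = -3, c = -2:
  18*(-5)*(-3)*(-2) - 4*(-5)^3*(-2) + (-5)^2*(-3)^2 - 4*(-3)^3 - 27*(-2)^2
  = -540 + (-1000) + 225 + (108) + (-108)
  = -1315.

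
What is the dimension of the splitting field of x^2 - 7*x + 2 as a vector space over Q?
[K:Q] = 2

The discriminant of x^2 + (-7)*x + (2) is b^2 - 4c = 49 - (8) = 41. Since 41 is not a perfect square in Q, the polynomial is irreducible over Q. Its two roots generate a degree-2 extension, so [K:Q] = 2.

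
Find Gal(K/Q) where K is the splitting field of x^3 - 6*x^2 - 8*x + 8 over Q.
Gal(K/Q) = S_3 (symmetric group of order 6)

Compute the discriminant of x^3 + (-6)*x^2 + (-8)*x + (8): Δ = 16448. Since Δ is not a rational square, the Galois group is not contained in A_3; it must be the full S_3 (irreducibility of the cubic rules out anything smaller).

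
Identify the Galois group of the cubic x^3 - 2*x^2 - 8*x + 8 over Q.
Gal(K/Q) = A_3 (cyclic of order 3)

Compute the discriminant of x^3 + (-2)*x^2 + (-8)*x + (8): Δ = 3136. Since Δ is a perfect square (Δ = 56^2), the Galois group is contained in A_3. Irreducibility forces the group to be transitive on three roots, so Gal = A_3.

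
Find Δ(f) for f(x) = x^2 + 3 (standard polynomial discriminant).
Δ = -12

For a quadratic a x^2 + b x + c the discriminant is Δ = b^2 - 4ac = (0)^2 - 4*(1)*(3) = 0 - (12) = -12.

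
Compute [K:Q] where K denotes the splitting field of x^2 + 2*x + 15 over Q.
[K:Q] = 2

The discriminant of x^2 + (2)*x + (15) is b^2 - 4c = 4 - (60) = -56. Since -56 is not a perfect square in Q, the polynomial is irreducible over Q. Its two roots generate a degree-2 extension, so [K:Q] = 2.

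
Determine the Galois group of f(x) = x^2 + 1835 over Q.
Gal(K/Q) = Z/2Z (cyclic of order 2)

x^2 + 1835 is irreducible over Q since -1835 is not a rational square. The splitting field Q(sqrt(-1835)) has degree 2 over Q, and its unique nontrivial automorphism is sqrt(-1835) ↦ -sqrt(-1835). Hence Gal(Q(sqrt(-1835))/Q) = Z/2Z.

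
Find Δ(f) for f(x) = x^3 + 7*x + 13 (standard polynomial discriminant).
Δ = -5935

For a depressed cubic x^3 + p x + q the discriminant is Δ = -4 p^3 - 27 q^2 = -4*(7)^3 - 27*(13)^2 = -1372 - 4563 = -5935.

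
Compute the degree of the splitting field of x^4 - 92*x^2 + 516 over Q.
[K:Q] = 4

f factors as (x^2 - 6)(x^2 - 86); the splitting field is K = Q(sqrt(6), sqrt(86)). Since 6, 86, and 516 are all non-squares in Q, the three subfields Q(sqrt(6)), Q(sqrt(86)), Q(sqrt(516)) are distinct degree-2 extensions, so [K:Q] = 4 (Klein four Galois group).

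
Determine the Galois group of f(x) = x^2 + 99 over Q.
Gal(K/Q) = Z/2Z (cyclic of order 2)

x^2 + 99 is irreducible over Q since -99 is not a rational square. The splitting field Q(sqrt(-99)) has degree 2 over Q, and its unique nontrivial automorphism is sqrt(-99) ↦ -sqrt(-99). Hence Gal(Q(sqrt(-99))/Q) = Z/2Z.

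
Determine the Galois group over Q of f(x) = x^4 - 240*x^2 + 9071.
Gal(K/Q) = V_4 (Klein four-group, Z/2Z × Z/2Z)

f factors as (x^2 - 193)(x^2 - 47), so the splitting field is K = Q(sqrt(193), sqrt(47)). The elements 193, 47, 9071 are all non-squares in Q, so sqrt(193) and sqrt(47) generate independent quadratic extensions. Thus [K:Q] = 4 and Gal(K/Q) is generated by the two order-2 automorphisms sqrt(193) ↦ -sqrt(193) and sqrt(47) ↦ -sqrt(47), giving V_4.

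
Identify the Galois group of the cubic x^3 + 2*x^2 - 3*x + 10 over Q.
Gal(K/Q) = S_3 (symmetric group of order 6)

Compute the discriminant of x^3 + (2)*x^2 + (-3)*x + (10): Δ = -3956. Since Δ is not a rational square, the Galois group is not contained in A_3; it must be the full S_3 (irreducibility of the cubic rules out anything smaller).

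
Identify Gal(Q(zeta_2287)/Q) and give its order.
|Gal(Q(zeta_2287)/Q)| = phi(2287) = 2286; group ≅ (Z/2287Z)^* ≅ Z/2286Z

The n-th cyclotomic polynomial Φ_2287(x) is the minimal polynomial of zeta_2287 over Q and has degree phi(2287) = 2286. So Q(zeta_2287) is a degree-2286 Galois extension with Galois group (Z/2287Z)^*. (Z/2287Z)^* is cyclic since 2287 is an odd prime power (or 4). Hence Gal(Q(zeta_2287)/Q) ≅ Z/2286Z.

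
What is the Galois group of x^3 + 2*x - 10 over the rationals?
Gal(K/Q) = S_3 (symmetric group of order 6)

Compute the discriminant of x^3 + (0)*x^2 + (2)*x + (-10): Δ = -2732. Since Δ is not a rational square, the Galois group is not contained in A_3; it must be the full S_3 (irreducibility of the cubic rules out anything smaller).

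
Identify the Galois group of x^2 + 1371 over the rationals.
Gal(K/Q) = Z/2Z (cyclic of order 2)

x^2 + 1371 is irreducible over Q since -1371 is not a rational square. The splitting field Q(sqrt(-1371)) has degree 2 over Q, and its unique nontrivial automorphism is sqrt(-1371) ↦ -sqrt(-1371). Hence Gal(Q(sqrt(-1371))/Q) = Z/2Z.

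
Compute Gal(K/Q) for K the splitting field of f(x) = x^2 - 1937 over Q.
Gal(K/Q) = Z/2Z (cyclic of order 2)

x^2 - 1937 is irreducible over Q since 1937 is not a rational square. The splitting field Q(sqrt(1937)) has degree 2 over Q, and its unique nontrivial automorphism is sqrt(1937) ↦ -sqrt(1937). Hence Gal(Q(sqrt(1937))/Q) = Z/2Z.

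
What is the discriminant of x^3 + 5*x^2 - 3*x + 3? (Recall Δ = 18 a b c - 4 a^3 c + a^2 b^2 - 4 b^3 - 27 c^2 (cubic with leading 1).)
Δ = -2220

For x^3 + a x^2 + b x + c the discriminant is Δ = 18 a b c - 4 a^3 c + a^2 b^2 - 4 b^3 - 27 c^2.
Plug a = 5, b = -3, c = 3:
  18*(5)*(-3)*(3) - 4*(5)^3*(3) + (5)^2*(-3)^2 - 4*(-3)^3 - 27*(3)^2
  = -810 + (-1500) + 225 + (108) + (-243)
  = -2220.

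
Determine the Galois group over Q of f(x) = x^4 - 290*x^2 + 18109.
Gal(K/Q) = V_4 (Klein four-group, Z/2Z × Z/2Z)

f factors as (x^2 - 199)(x^2 - 91), so the splitting field is K = Q(sqrt(199), sqrt(91)). The elements 199, 91, 18109 are all non-squares in Q, so sqrt(199) and sqrt(91) generate independent quadratic extensions. Thus [K:Q] = 4 and Gal(K/Q) is generated by the two order-2 automorphisms sqrt(199) ↦ -sqrt(199) and sqrt(91) ↦ -sqrt(91), giving V_4.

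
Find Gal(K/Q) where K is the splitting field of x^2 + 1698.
Gal(K/Q) = Z/2Z (cyclic of order 2)

x^2 + 1698 is irreducible over Q since -1698 is not a rational square. The splitting field Q(sqrt(-1698)) has degree 2 over Q, and its unique nontrivial automorphism is sqrt(-1698) ↦ -sqrt(-1698). Hence Gal(Q(sqrt(-1698))/Q) = Z/2Z.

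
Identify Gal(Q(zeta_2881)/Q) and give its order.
|Gal(Q(zeta_2881)/Q)| = phi(2881) = 2772; group ≅ (Z/2881Z)^* ≅ Z/42Z × Z/66Z

The n-th cyclotomic polynomial Φ_2881(x) is the minimal polynomial of zeta_2881 over Q and has degree phi(2881) = 2772. So Q(zeta_2881) is a degree-2772 Galois extension with Galois group (Z/2881Z)^*. By CRT, (Z/2881Z)^* ≅ (Z/43Z)^* × (Z/67Z)^*. Each prime-power unit group is (Z/43Z)^* ≅ Z/42Z; (Z/67Z)^* ≅ Z/66Z. Hence Gal(Q(zeta_2881)/Q) ≅ Z/42Z × Z/66Z.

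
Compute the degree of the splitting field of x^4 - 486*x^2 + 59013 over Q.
[K:Q] = 4

f factors as (x^2 - 237)(x^2 - 249); the splitting field is K = Q(sqrt(237), sqrt(249)). Since 237, 249, and 59013 are all non-squares in Q, the three subfields Q(sqrt(237)), Q(sqrt(249)), Q(sqrt(59013)) are distinct degree-2 extensions, so [K:Q] = 4 (Klein four Galois group).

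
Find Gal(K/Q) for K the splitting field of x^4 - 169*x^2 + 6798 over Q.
Gal(K/Q) = V_4 (Klein four-group, Z/2Z × Z/2Z)

f factors as (x^2 - 103)(x^2 - 66), so the splitting field is K = Q(sqrt(103), sqrt(66)). The elements 103, 66, 6798 are all non-squares in Q, so sqrt(103) and sqrt(66) generate independent quadratic extensions. Thus [K:Q] = 4 and Gal(K/Q) is generated by the two order-2 automorphisms sqrt(103) ↦ -sqrt(103) and sqrt(66) ↦ -sqrt(66), giving V_4.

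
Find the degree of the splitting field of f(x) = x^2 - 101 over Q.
[K:Q] = 2

The polynomial x^2 - 101 is irreducible over Q since 101 is not a perfect square. Its splitting field is Q(sqrt(101)), which has degree 2 over Q.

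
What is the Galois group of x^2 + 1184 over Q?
Gal(K/Q) = Z/2Z (cyclic of order 2)

x^2 + 1184 is irreducible over Q since -1184 is not a rational square. The splitting field Q(sqrt(-1184)) has degree 2 over Q, and its unique nontrivial automorphism is sqrt(-1184) ↦ -sqrt(-1184). Hence Gal(Q(sqrt(-1184))/Q) = Z/2Z.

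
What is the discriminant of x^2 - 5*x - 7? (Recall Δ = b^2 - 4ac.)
Δ = 53

For a quadratic a x^2 + b x + c the discriminant is Δ = b^2 - 4ac = (-5)^2 - 4*(1)*(-7) = 25 - (-28) = 53.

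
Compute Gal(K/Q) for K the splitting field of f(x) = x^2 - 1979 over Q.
Gal(K/Q) = Z/2Z (cyclic of order 2)

x^2 - 1979 is irreducible over Q since 1979 is not a rational square. The splitting field Q(sqrt(1979)) has degree 2 over Q, and its unique nontrivial automorphism is sqrt(1979) ↦ -sqrt(1979). Hence Gal(Q(sqrt(1979))/Q) = Z/2Z.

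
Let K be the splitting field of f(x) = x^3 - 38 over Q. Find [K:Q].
[K:Q] = 6

x^3 - 38 has one real root r = 38^(1/3) and two complex roots r*zeta_3, r*zeta_3^2 where zeta_3 = e^(2*pi*i/3). The splitting field is Q(r, zeta_3). [Q(r):Q] = 3 and [Q(zeta_3):Q] = 2 with gcd = 1, so [Q(r, zeta_3):Q] = 3 * 2 = 6.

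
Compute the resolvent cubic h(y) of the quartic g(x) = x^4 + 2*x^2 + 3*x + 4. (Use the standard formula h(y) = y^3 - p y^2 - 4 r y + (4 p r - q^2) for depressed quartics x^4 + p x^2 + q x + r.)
h(y) = y^3 - 2*y^2 - 16*y + 23

Identify coefficients: p = 2, q = 3, r = 4.
Plug into h(y) = y^3 - p y^2 - 4 r y + (4 p r - q^2):
  h(y) = y^3 - (2) y^2 - 4*(4) y + (4*(2)*(4) - (3)^2)
       = y^3 + (-2) y^2 + (-16) y + (23).
Simplifying: h(y) = y^3 - 2*y^2 - 16*y + 23.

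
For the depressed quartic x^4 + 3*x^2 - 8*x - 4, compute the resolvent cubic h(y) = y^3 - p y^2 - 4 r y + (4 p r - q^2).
h(y) = y^3 - 3*y^2 + 16*y - 112

Identify coefficients: p = 3, q = -8, r = -4.
Plug into h(y) = y^3 - p y^2 - 4 r y + (4 p r - q^2):
  h(y) = y^3 - (3) y^2 - 4*(-4) y + (4*(3)*(-4) - (-8)^2)
       = y^3 + (-3) y^2 + (16) y + (-112).
Simplifying: h(y) = y^3 - 3*y^2 + 16*y - 112.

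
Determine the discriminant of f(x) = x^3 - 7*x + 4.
Δ = 940

For a depressed cubic x^3 + p x + q the discriminant is Δ = -4 p^3 - 27 q^2 = -4*(-7)^3 - 27*(4)^2 = 1372 - 432 = 940.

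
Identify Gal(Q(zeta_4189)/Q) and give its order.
|Gal(Q(zeta_4189)/Q)| = phi(4189) = 4060; group ≅ (Z/4189Z)^* ≅ Z/58Z × Z/70Z

The n-th cyclotomic polynomial Φ_4189(x) is the minimal polynomial of zeta_4189 over Q and has degree phi(4189) = 4060. So Q(zeta_4189) is a degree-4060 Galois extension with Galois group (Z/4189Z)^*. By CRT, (Z/4189Z)^* ≅ (Z/59Z)^* × (Z/71Z)^*. Each prime-power unit group is (Z/59Z)^* ≅ Z/58Z; (Z/71Z)^* ≅ Z/70Z. Hence Gal(Q(zeta_4189)/Q) ≅ Z/58Z × Z/70Z.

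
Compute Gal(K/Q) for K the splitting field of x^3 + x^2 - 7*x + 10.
Gal(K/Q) = S_3 (symmetric group of order 6)

Compute the discriminant of x^3 + (1)*x^2 + (-7)*x + (10): Δ = -2579. Since Δ is not a rational square, the Galois group is not contained in A_3; it must be the full S_3 (irreducibility of the cubic rules out anything smaller).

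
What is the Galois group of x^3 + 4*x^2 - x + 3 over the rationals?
Gal(K/Q) = S_3 (symmetric group of order 6)

Compute the discriminant of x^3 + (4)*x^2 + (-1)*x + (3): Δ = -1207. Since Δ is not a rational square, the Galois group is not contained in A_3; it must be the full S_3 (irreducibility of the cubic rules out anything smaller).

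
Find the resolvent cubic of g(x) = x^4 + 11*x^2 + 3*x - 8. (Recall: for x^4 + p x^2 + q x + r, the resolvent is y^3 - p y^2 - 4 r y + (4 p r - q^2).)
h(y) = y^3 - 11*y^2 + 32*y - 361

Identify coefficients: p = 11, q = 3, r = -8.
Plug into h(y) = y^3 - p y^2 - 4 r y + (4 p r - q^2):
  h(y) = y^3 - (11) y^2 - 4*(-8) y + (4*(11)*(-8) - (3)^2)
       = y^3 + (-11) y^2 + (32) y + (-361).
Simplifying: h(y) = y^3 - 11*y^2 + 32*y - 361.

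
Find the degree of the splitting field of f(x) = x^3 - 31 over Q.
[K:Q] = 6

x^3 - 31 has one real root r = 31^(1/3) and two complex roots r*zeta_3, r*zeta_3^2 where zeta_3 = e^(2*pi*i/3). The splitting field is Q(r, zeta_3). [Q(r):Q] = 3 and [Q(zeta_3):Q] = 2 with gcd = 1, so [Q(r, zeta_3):Q] = 3 * 2 = 6.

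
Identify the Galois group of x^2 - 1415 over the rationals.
Gal(K/Q) = Z/2Z (cyclic of order 2)

x^2 - 1415 is irreducible over Q since 1415 is not a rational square. The splitting field Q(sqrt(1415)) has degree 2 over Q, and its unique nontrivial automorphism is sqrt(1415) ↦ -sqrt(1415). Hence Gal(Q(sqrt(1415))/Q) = Z/2Z.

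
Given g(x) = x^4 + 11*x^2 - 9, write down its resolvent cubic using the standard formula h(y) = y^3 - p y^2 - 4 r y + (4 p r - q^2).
h(y) = y^3 - 11*y^2 + 36*y - 396

Identify coefficients: p = 11, q = 0, r = -9.
Plug into h(y) = y^3 - p y^2 - 4 r y + (4 p r - q^2):
  h(y) = y^3 - (11) y^2 - 4*(-9) y + (4*(11)*(-9) - (0)^2)
       = y^3 + (-11) y^2 + (36) y + (-396).
Simplifying: h(y) = y^3 - 11*y^2 + 36*y - 396.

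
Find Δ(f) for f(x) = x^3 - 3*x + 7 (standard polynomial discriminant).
Δ = -1215

For a depressed cubic x^3 + p x + q the discriminant is Δ = -4 p^3 - 27 q^2 = -4*(-3)^3 - 27*(7)^2 = 108 - 1323 = -1215.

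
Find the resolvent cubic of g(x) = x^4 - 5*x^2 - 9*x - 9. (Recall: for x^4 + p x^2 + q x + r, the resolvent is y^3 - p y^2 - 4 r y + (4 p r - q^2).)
h(y) = y^3 + 5*y^2 + 36*y + 99

Identify coefficients: p = -5, q = -9, r = -9.
Plug into h(y) = y^3 - p y^2 - 4 r y + (4 p r - q^2):
  h(y) = y^3 - (-5) y^2 - 4*(-9) y + (4*(-5)*(-9) - (-9)^2)
       = y^3 + (5) y^2 + (36) y + (99).
Simplifying: h(y) = y^3 + 5*y^2 + 36*y + 99.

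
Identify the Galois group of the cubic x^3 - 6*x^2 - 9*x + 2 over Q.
Gal(K/Q) = S_3 (symmetric group of order 6)

Compute the discriminant of x^3 + (-6)*x^2 + (-9)*x + (2): Δ = 9396. Since Δ is not a rational square, the Galois group is not contained in A_3; it must be the full S_3 (irreducibility of the cubic rules out anything smaller).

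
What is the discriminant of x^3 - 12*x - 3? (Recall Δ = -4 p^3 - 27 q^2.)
Δ = 6669

For a depressed cubic x^3 + p x + q the discriminant is Δ = -4 p^3 - 27 q^2 = -4*(-12)^3 - 27*(-3)^2 = 6912 - 243 = 6669.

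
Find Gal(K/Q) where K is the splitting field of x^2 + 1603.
Gal(K/Q) = Z/2Z (cyclic of order 2)

x^2 + 1603 is irreducible over Q since -1603 is not a rational square. The splitting field Q(sqrt(-1603)) has degree 2 over Q, and its unique nontrivial automorphism is sqrt(-1603) ↦ -sqrt(-1603). Hence Gal(Q(sqrt(-1603))/Q) = Z/2Z.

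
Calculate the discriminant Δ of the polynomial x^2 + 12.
Δ = -48

For a quadratic a x^2 + b x + c the discriminant is Δ = b^2 - 4ac = (0)^2 - 4*(1)*(12) = 0 - (48) = -48.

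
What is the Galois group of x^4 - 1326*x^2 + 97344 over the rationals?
Gal(K/Q) = Z/2Z (cyclic of order 2)

f factors as (x^2 - 1248)(x^2 - 78), so the splitting field is K = Q(sqrt(1248), sqrt(78)). The squarefree part of 1248 is 78 and the squarefree part of 78 is also 78, so sqrt(1248) and sqrt(78) are both rational multiples of sqrt(78). Hence Q(sqrt(1248)) = Q(sqrt(78)) = Q(sqrt(78)), and the splitting field collapses to a single degree-2 extension with Galois group Z/2Z.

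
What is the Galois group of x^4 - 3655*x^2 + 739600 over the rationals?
Gal(K/Q) = Z/2Z (cyclic of order 2)

f factors as (x^2 - 215)(x^2 - 3440), so the splitting field is K = Q(sqrt(215), sqrt(3440)). The squarefree part of 215 is 215 and the squarefree part of 3440 is also 215, so sqrt(215) and sqrt(3440) are both rational multiples of sqrt(215). Hence Q(sqrt(215)) = Q(sqrt(3440)) = Q(sqrt(215)), and the splitting field collapses to a single degree-2 extension with Galois group Z/2Z.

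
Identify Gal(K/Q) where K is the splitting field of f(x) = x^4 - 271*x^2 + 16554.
Gal(K/Q) = V_4 (Klein four-group, Z/2Z × Z/2Z)

f factors as (x^2 - 178)(x^2 - 93), so the splitting field is K = Q(sqrt(178), sqrt(93)). The elements 178, 93, 16554 are all non-squares in Q, so sqrt(178) and sqrt(93) generate independent quadratic extensions. Thus [K:Q] = 4 and Gal(K/Q) is generated by the two order-2 automorphisms sqrt(178) ↦ -sqrt(178) and sqrt(93) ↦ -sqrt(93), giving V_4.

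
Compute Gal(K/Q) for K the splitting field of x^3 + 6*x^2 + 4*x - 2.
Gal(K/Q) = S_3 (symmetric group of order 6)

Compute the discriminant of x^3 + (6)*x^2 + (4)*x + (-2): Δ = 1076. Since Δ is not a rational square, the Galois group is not contained in A_3; it must be the full S_3 (irreducibility of the cubic rules out anything smaller).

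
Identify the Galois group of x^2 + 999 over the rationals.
Gal(K/Q) = Z/2Z (cyclic of order 2)

x^2 + 999 is irreducible over Q since -999 is not a rational square. The splitting field Q(sqrt(-999)) has degree 2 over Q, and its unique nontrivial automorphism is sqrt(-999) ↦ -sqrt(-999). Hence Gal(Q(sqrt(-999))/Q) = Z/2Z.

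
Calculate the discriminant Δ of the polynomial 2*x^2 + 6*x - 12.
Δ = 132

For a quadratic a x^2 + b x + c the discriminant is Δ = b^2 - 4ac = (6)^2 - 4*(2)*(-12) = 36 - (-96) = 132.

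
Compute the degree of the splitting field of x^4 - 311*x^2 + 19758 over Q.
[K:Q] = 4

f factors as (x^2 - 222)(x^2 - 89); the splitting field is K = Q(sqrt(222), sqrt(89)). Since 222, 89, and 19758 are all non-squares in Q, the three subfields Q(sqrt(222)), Q(sqrt(89)), Q(sqrt(19758)) are distinct degree-2 extensions, so [K:Q] = 4 (Klein four Galois group).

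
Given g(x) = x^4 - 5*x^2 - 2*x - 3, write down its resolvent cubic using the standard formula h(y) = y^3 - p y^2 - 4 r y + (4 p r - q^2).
h(y) = y^3 + 5*y^2 + 12*y + 56

Identify coefficients: p = -5, q = -2, r = -3.
Plug into h(y) = y^3 - p y^2 - 4 r y + (4 p r - q^2):
  h(y) = y^3 - (-5) y^2 - 4*(-3) y + (4*(-5)*(-3) - (-2)^2)
       = y^3 + (5) y^2 + (12) y + (56).
Simplifying: h(y) = y^3 + 5*y^2 + 12*y + 56.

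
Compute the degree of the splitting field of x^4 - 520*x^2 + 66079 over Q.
[K:Q] = 4

f factors as (x^2 - 221)(x^2 - 299); the splitting field is K = Q(sqrt(221), sqrt(299)). Since 221, 299, and 66079 are all non-squares in Q, the three subfields Q(sqrt(221)), Q(sqrt(299)), Q(sqrt(66079)) are distinct degree-2 extensions, so [K:Q] = 4 (Klein four Galois group).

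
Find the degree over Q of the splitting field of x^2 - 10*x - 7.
[K:Q] = 2

The discriminant of x^2 + (-10)*x + (-7) is b^2 - 4c = 100 - (-28) = 128. Since 128 is not a perfect square in Q, the polynomial is irreducible over Q. Its two roots generate a degree-2 extension, so [K:Q] = 2.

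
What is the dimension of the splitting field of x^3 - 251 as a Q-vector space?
[K:Q] = 6

x^3 - 251 has one real root r = 251^(1/3) and two complex roots r*zeta_3, r*zeta_3^2 where zeta_3 = e^(2*pi*i/3). The splitting field is Q(r, zeta_3). [Q(r):Q] = 3 and [Q(zeta_3):Q] = 2 with gcd = 1, so [Q(r, zeta_3):Q] = 3 * 2 = 6.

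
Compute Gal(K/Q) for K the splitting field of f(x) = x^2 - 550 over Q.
Gal(K/Q) = Z/2Z (cyclic of order 2)

x^2 - 550 is irreducible over Q since 550 is not a rational square. The splitting field Q(sqrt(550)) has degree 2 over Q, and its unique nontrivial automorphism is sqrt(550) ↦ -sqrt(550). Hence Gal(Q(sqrt(550))/Q) = Z/2Z.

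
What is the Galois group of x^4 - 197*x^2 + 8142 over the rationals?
Gal(K/Q) = V_4 (Klein four-group, Z/2Z × Z/2Z)

f factors as (x^2 - 59)(x^2 - 138), so the splitting field is K = Q(sqrt(59), sqrt(138)). The elements 59, 138, 8142 are all non-squares in Q, so sqrt(59) and sqrt(138) generate independent quadratic extensions. Thus [K:Q] = 4 and Gal(K/Q) is generated by the two order-2 automorphisms sqrt(59) ↦ -sqrt(59) and sqrt(138) ↦ -sqrt(138), giving V_4.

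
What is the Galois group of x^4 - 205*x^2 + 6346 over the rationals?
Gal(K/Q) = V_4 (Klein four-group, Z/2Z × Z/2Z)

f factors as (x^2 - 38)(x^2 - 167), so the splitting field is K = Q(sqrt(38), sqrt(167)). The elements 38, 167, 6346 are all non-squares in Q, so sqrt(38) and sqrt(167) generate independent quadratic extensions. Thus [K:Q] = 4 and Gal(K/Q) is generated by the two order-2 automorphisms sqrt(38) ↦ -sqrt(38) and sqrt(167) ↦ -sqrt(167), giving V_4.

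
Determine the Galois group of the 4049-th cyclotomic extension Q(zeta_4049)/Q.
|Gal(Q(zeta_4049)/Q)| = phi(4049) = 4048; group ≅ (Z/4049Z)^* ≅ Z/4048Z

The n-th cyclotomic polynomial Φ_4049(x) is the minimal polynomial of zeta_4049 over Q and has degree phi(4049) = 4048. So Q(zeta_4049) is a degree-4048 Galois extension with Galois group (Z/4049Z)^*. (Z/4049Z)^* is cyclic since 4049 is an odd prime power (or 4). Hence Gal(Q(zeta_4049)/Q) ≅ Z/4048Z.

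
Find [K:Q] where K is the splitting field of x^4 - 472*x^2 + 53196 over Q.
[K:Q] = 4

f factors as (x^2 - 286)(x^2 - 186); the splitting field is K = Q(sqrt(286), sqrt(186)). Since 286, 186, and 53196 are all non-squares in Q, the three subfields Q(sqrt(286)), Q(sqrt(186)), Q(sqrt(53196)) are distinct degree-2 extensions, so [K:Q] = 4 (Klein four Galois group).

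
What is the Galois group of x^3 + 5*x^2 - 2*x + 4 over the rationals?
Gal(K/Q) = S_3 (symmetric group of order 6)

Compute the discriminant of x^3 + (5)*x^2 + (-2)*x + (4): Δ = -3020. Since Δ is not a rational square, the Galois group is not contained in A_3; it must be the full S_3 (irreducibility of the cubic rules out anything smaller).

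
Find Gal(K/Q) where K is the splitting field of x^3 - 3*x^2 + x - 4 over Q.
Gal(K/Q) = S_3 (symmetric group of order 6)

Compute the discriminant of x^3 + (-3)*x^2 + (1)*x + (-4): Δ = -643. Since Δ is not a rational square, the Galois group is not contained in A_3; it must be the full S_3 (irreducibility of the cubic rules out anything smaller).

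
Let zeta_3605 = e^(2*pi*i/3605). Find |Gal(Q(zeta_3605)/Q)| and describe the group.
|Gal(Q(zeta_3605)/Q)| = phi(3605) = 2448; group ≅ (Z/3605Z)^* ≅ Z/4Z × Z/6Z × Z/102Z

The n-th cyclotomic polynomial Φ_3605(x) is the minimal polynomial of zeta_3605 over Q and has degree phi(3605) = 2448. So Q(zeta_3605) is a degree-2448 Galois extension with Galois group (Z/3605Z)^*. By CRT, (Z/3605Z)^* ≅ (Z/5Z)^* × (Z/7Z)^* × (Z/103Z)^*. Each prime-power unit group is (Z/5Z)^* ≅ Z/4Z; (Z/7Z)^* ≅ Z/6Z; (Z/103Z)^* ≅ Z/102Z. Hence Gal(Q(zeta_3605)/Q) ≅ Z/4Z × Z/6Z × Z/102Z.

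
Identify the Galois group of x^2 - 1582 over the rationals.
Gal(K/Q) = Z/2Z (cyclic of order 2)

x^2 - 1582 is irreducible over Q since 1582 is not a rational square. The splitting field Q(sqrt(1582)) has degree 2 over Q, and its unique nontrivial automorphism is sqrt(1582) ↦ -sqrt(1582). Hence Gal(Q(sqrt(1582))/Q) = Z/2Z.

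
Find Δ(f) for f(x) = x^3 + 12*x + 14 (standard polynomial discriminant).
Δ = -12204

For a depressed cubic x^3 + p x + q the discriminant is Δ = -4 p^3 - 27 q^2 = -4*(12)^3 - 27*(14)^2 = -6912 - 5292 = -12204.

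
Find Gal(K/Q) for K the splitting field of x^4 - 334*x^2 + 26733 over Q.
Gal(K/Q) = V_4 (Klein four-group, Z/2Z × Z/2Z)

f factors as (x^2 - 133)(x^2 - 201), so the splitting field is K = Q(sqrt(133), sqrt(201)). The elements 133, 201, 26733 are all non-squares in Q, so sqrt(133) and sqrt(201) generate independent quadratic extensions. Thus [K:Q] = 4 and Gal(K/Q) is generated by the two order-2 automorphisms sqrt(133) ↦ -sqrt(133) and sqrt(201) ↦ -sqrt(201), giving V_4.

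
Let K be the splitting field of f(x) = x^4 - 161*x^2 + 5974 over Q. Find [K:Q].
[K:Q] = 4

f factors as (x^2 - 58)(x^2 - 103); the splitting field is K = Q(sqrt(58), sqrt(103)). Since 58, 103, and 5974 are all non-squares in Q, the three subfields Q(sqrt(58)), Q(sqrt(103)), Q(sqrt(5974)) are distinct degree-2 extensions, so [K:Q] = 4 (Klein four Galois group).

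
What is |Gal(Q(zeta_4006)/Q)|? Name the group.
|Gal(Q(zeta_4006)/Q)| = phi(4006) = 2002; group ≅ (Z/4006Z)^* ≅ Z/2002Z

The n-th cyclotomic polynomial Φ_4006(x) is the minimal polynomial of zeta_4006 over Q and has degree phi(4006) = 2002. So Q(zeta_4006) is a degree-2002 Galois extension with Galois group (Z/4006Z)^*. By CRT, (Z/4006Z)^* ≅ (Z/2Z)^* × (Z/2003Z)^*. Each prime-power unit group is (Z/2Z)^* ≅ trivial group (order 1); (Z/2003Z)^* ≅ Z/2002Z. Hence Gal(Q(zeta_4006)/Q) ≅ Z/2002Z.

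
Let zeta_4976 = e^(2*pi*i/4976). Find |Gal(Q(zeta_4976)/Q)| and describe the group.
|Gal(Q(zeta_4976)/Q)| = phi(4976) = 2480; group ≅ (Z/4976Z)^* ≅ Z/2Z × Z/4Z × Z/310Z

The n-th cyclotomic polynomial Φ_4976(x) is the minimal polynomial of zeta_4976 over Q and has degree phi(4976) = 2480. So Q(zeta_4976) is a degree-2480 Galois extension with Galois group (Z/4976Z)^*. By CRT, (Z/4976Z)^* ≅ (Z/16Z)^* × (Z/311Z)^*. Each prime-power unit group is (Z/16Z)^* ≅ Z/2Z × Z/4Z; (Z/311Z)^* ≅ Z/310Z. Hence Gal(Q(zeta_4976)/Q) ≅ Z/2Z × Z/4Z × Z/310Z.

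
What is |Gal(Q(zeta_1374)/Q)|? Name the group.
|Gal(Q(zeta_1374)/Q)| = phi(1374) = 456; group ≅ (Z/1374Z)^* ≅ Z/2Z × Z/228Z

The n-th cyclotomic polynomial Φ_1374(x) is the minimal polynomial of zeta_1374 over Q and has degree phi(1374) = 456. So Q(zeta_1374) is a degree-456 Galois extension with Galois group (Z/1374Z)^*. By CRT, (Z/1374Z)^* ≅ (Z/2Z)^* × (Z/3Z)^* × (Z/229Z)^*. Each prime-power unit group is (Z/2Z)^* ≅ trivial group (order 1); (Z/3Z)^* ≅ Z/2Z; (Z/229Z)^* ≅ Z/228Z. Hence Gal(Q(zeta_1374)/Q) ≅ Z/2Z × Z/228Z.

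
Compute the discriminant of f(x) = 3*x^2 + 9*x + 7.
Δ = -3

For a quadratic a x^2 + b x + c the discriminant is Δ = b^2 - 4ac = (9)^2 - 4*(3)*(7) = 81 - (84) = -3.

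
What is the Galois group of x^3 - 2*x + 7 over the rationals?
Gal(K/Q) = S_3 (symmetric group of order 6)

Compute the discriminant of x^3 + (0)*x^2 + (-2)*x + (7): Δ = -1291. Since Δ is not a rational square, the Galois group is not contained in A_3; it must be the full S_3 (irreducibility of the cubic rules out anything smaller).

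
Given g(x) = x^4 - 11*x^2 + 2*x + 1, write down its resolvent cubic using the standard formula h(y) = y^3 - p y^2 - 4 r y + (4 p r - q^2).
h(y) = y^3 + 11*y^2 - 4*y - 48

Identify coefficients: p = -11, q = 2, r = 1.
Plug into h(y) = y^3 - p y^2 - 4 r y + (4 p r - q^2):
  h(y) = y^3 - (-11) y^2 - 4*(1) y + (4*(-11)*(1) - (2)^2)
       = y^3 + (11) y^2 + (-4) y + (-48).
Simplifying: h(y) = y^3 + 11*y^2 - 4*y - 48.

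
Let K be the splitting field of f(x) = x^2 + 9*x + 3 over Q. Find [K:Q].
[K:Q] = 2

The discriminant of x^2 + (9)*x + (3) is b^2 - 4c = 81 - (12) = 69. Since 69 is not a perfect square in Q, the polynomial is irreducible over Q. Its two roots generate a degree-2 extension, so [K:Q] = 2.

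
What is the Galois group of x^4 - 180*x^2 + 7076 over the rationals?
Gal(K/Q) = V_4 (Klein four-group, Z/2Z × Z/2Z)

f factors as (x^2 - 58)(x^2 - 122), so the splitting field is K = Q(sqrt(58), sqrt(122)). The elements 58, 122, 7076 are all non-squares in Q, so sqrt(58) and sqrt(122) generate independent quadratic extensions. Thus [K:Q] = 4 and Gal(K/Q) is generated by the two order-2 automorphisms sqrt(58) ↦ -sqrt(58) and sqrt(122) ↦ -sqrt(122), giving V_4.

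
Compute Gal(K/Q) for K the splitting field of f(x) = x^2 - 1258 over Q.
Gal(K/Q) = Z/2Z (cyclic of order 2)

x^2 - 1258 is irreducible over Q since 1258 is not a rational square. The splitting field Q(sqrt(1258)) has degree 2 over Q, and its unique nontrivial automorphism is sqrt(1258) ↦ -sqrt(1258). Hence Gal(Q(sqrt(1258))/Q) = Z/2Z.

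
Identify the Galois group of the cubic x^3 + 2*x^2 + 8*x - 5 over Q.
Gal(K/Q) = S_3 (symmetric group of order 6)

Compute the discriminant of x^3 + (2)*x^2 + (8)*x + (-5): Δ = -3747. Since Δ is not a rational square, the Galois group is not contained in A_3; it must be the full S_3 (irreducibility of the cubic rules out anything smaller).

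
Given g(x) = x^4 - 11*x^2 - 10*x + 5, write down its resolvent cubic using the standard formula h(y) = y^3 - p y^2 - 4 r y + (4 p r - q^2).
h(y) = y^3 + 11*y^2 - 20*y - 320

Identify coefficients: p = -11, q = -10, r = 5.
Plug into h(y) = y^3 - p y^2 - 4 r y + (4 p r - q^2):
  h(y) = y^3 - (-11) y^2 - 4*(5) y + (4*(-11)*(5) - (-10)^2)
       = y^3 + (11) y^2 + (-20) y + (-320).
Simplifying: h(y) = y^3 + 11*y^2 - 20*y - 320.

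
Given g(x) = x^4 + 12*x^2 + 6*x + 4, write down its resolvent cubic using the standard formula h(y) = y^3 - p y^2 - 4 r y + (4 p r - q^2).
h(y) = y^3 - 12*y^2 - 16*y + 156

Identify coefficients: p = 12, q = 6, r = 4.
Plug into h(y) = y^3 - p y^2 - 4 r y + (4 p r - q^2):
  h(y) = y^3 - (12) y^2 - 4*(4) y + (4*(12)*(4) - (6)^2)
       = y^3 + (-12) y^2 + (-16) y + (156).
Simplifying: h(y) = y^3 - 12*y^2 - 16*y + 156.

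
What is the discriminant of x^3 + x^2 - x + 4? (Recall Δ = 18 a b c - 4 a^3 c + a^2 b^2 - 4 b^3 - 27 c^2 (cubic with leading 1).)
Δ = -515

For x^3 + a x^2 + b x + c the discriminant is Δ = 18 a b c - 4 a^3 c + a^2 b^2 - 4 b^3 - 27 c^2.
Plug a = 1, b = -1, c = 4:
  18*(1)*(-1)*(4) - 4*(1)^3*(4) + (1)^2*(-1)^2 - 4*(-1)^3 - 27*(4)^2
  = -72 + (-16) + 1 + (4) + (-432)
  = -515.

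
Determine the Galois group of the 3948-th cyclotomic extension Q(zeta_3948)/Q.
|Gal(Q(zeta_3948)/Q)| = phi(3948) = 1104; group ≅ (Z/3948Z)^* ≅ Z/2Z × Z/2Z × Z/6Z × Z/46Z

The n-th cyclotomic polynomial Φ_3948(x) is the minimal polynomial of zeta_3948 over Q and has degree phi(3948) = 1104. So Q(zeta_3948) is a degree-1104 Galois extension with Galois group (Z/3948Z)^*. By CRT, (Z/3948Z)^* ≅ (Z/4Z)^* × (Z/3Z)^* × (Z/7Z)^* × (Z/47Z)^*. Each prime-power unit group is (Z/4Z)^* ≅ Z/2Z; (Z/3Z)^* ≅ Z/2Z; (Z/7Z)^* ≅ Z/6Z; (Z/47Z)^* ≅ Z/46Z. Hence Gal(Q(zeta_3948)/Q) ≅ Z/2Z × Z/2Z × Z/6Z × Z/46Z.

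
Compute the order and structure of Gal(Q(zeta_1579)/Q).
|Gal(Q(zeta_1579)/Q)| = phi(1579) = 1578; group ≅ (Z/1579Z)^* ≅ Z/1578Z

The n-th cyclotomic polynomial Φ_1579(x) is the minimal polynomial of zeta_1579 over Q and has degree phi(1579) = 1578. So Q(zeta_1579) is a degree-1578 Galois extension with Galois group (Z/1579Z)^*. (Z/1579Z)^* is cyclic since 1579 is an odd prime power (or 4). Hence Gal(Q(zeta_1579)/Q) ≅ Z/1578Z.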